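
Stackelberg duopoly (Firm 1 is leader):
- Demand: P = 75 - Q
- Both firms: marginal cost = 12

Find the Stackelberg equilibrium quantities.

q₁* (leader) = 31.5, q₂* (follower) = 15.75

Work:
Follower's reaction: q₂ = (a - c - q₁)/2
Leader substitutes: π₁ = q₁·(a - q₁ - (a-c-q₁)/2 - c)
FOC: q₁* = (75 - 12)/2 = 31.50
Then: q₂* = (75 - 12 - 31.5)/2 = 15.75
Leader has first-mover advantage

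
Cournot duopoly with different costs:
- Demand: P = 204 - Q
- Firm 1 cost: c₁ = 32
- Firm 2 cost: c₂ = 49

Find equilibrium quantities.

q₁* = 63.0, q₂* = 46.0

Work:
Reaction: q₁ = (204 - 32 - q₂)/2
Reaction: q₂ = (204 - 49 - q₁)/2
Solve simultaneously:
q₁* = (204 - 2×32 + 49)/3 = 63.0
q₂* = (204 - 2×49 + 32)/3 = 46.0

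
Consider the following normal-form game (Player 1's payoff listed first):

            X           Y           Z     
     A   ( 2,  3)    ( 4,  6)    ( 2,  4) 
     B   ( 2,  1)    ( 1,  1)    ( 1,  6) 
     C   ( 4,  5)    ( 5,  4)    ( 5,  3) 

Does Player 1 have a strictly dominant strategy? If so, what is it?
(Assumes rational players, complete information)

Yes, Player 1's strictly dominant strategy is C

Work:
A strategy strictly dominates another if it gives a strictly higher payoff against every opponent action. Compare each pair of P1's strategies column-by-column:
  A vs B: [2 vs 2, 4 vs 1, 2 vs 1] → A does not strictly dominate B (column X: 2 ≤ 2)
  A vs C: [2 vs 4, 4 vs 5, 2 vs 5] → A does not strictly dominate C (column X: 2 ≤ 4)
  B vs A: [2 vs 2, 1 vs 4, 1 vs 2] → B does not strictly dominate A (column X: 2 ≤ 2)
  B vs C: [2 vs 4, 1 vs 5, 1 vs 5] → B does not strictly dominate C (column X: 2 ≤ 4)
  C vs A: [4 vs 2, 5 vs 4, 5 vs 2] → C strictly dominates A
  C vs B: [4 vs 2, 5 vs 1, 5 vs 1] → C strictly dominates B
C strictly dominates every other strategy → strictly dominant.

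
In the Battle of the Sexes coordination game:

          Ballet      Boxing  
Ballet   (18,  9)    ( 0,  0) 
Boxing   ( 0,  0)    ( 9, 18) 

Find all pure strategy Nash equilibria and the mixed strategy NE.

Pure NE: (Ballet, Ballet) and (Boxing, Boxing); Mixed NE: p = 0.6667, q = 0.3333

Work:
Check pure NE:
(Ballet, Ballet): (18, 9) - no unilateral deviation beneficial
(Boxing, Boxing): (9, 18) - no unilateral deviation beneficial
Mixed NE: P1 plays Ballet with p = 0.6667, P2 plays Ballet with q = 0.3333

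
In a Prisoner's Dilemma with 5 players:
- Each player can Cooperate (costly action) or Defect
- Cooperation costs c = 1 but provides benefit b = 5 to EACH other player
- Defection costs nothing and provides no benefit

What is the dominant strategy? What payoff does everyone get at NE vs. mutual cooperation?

Dominant: Defect; NE payoff = 0; Coop payoff = 19

Work:
Defect dominates (saves cost c = 1, benefit to others is external)
NE: All defect → everyone gets 0
If all cooperate: each receives (4)×5 - 1 = 19
Social dilemma: 19 > 0 but NE gives 0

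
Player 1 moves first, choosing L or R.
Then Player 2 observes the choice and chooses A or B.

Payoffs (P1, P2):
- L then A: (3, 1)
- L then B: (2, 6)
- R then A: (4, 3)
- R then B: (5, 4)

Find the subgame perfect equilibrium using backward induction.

P1 plays R, P2 plays B after L and B after R; Payoff (5, 4)

Work:
Backward induction:
After L: P2 chooses B → P1 gets 2
After R: P2 chooses B → P1 gets 5
P1 chooses R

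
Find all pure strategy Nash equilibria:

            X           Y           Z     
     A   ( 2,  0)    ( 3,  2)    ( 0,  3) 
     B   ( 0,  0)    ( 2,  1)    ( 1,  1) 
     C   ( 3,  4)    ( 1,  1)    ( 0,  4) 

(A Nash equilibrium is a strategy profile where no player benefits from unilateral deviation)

Nash equilibrium: (B, Z), (C, X)

Work:
Best responses:
  P1 vs X: payoffs [2, 0, 3] → best response C (payoff 3)
  P1 vs Y: payoffs [3, 2, 1] → best response A (payoff 3)
  P1 vs Z: payoffs [0, 1, 0] → best response B (payoff 1)
  P2 vs A: payoffs [0, 2, 3] → best response Z (payoff 3)
  P2 vs B: payoffs [0, 1, 1] → best response Y/Z (payoff 1)
  P2 vs C: payoffs [4, 1, 4] → best response X/Z (payoff 4)
Mutual best responses: (B,Z), (C,X) → Nash equilibria.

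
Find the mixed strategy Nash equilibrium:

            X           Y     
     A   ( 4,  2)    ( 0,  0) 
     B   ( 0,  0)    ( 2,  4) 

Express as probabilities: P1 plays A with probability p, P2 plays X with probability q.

p = 0.6667, q = 0.3333

Work:
Find probabilities that make opponent indifferent:
P2 chooses q to make P1 indifferent between A and B
P1 chooses p to make P2 indifferent between X and Y
Mixed NE: P1 plays (A: 0.6667, B: 0.3333), P2 plays (X: 0.3333, Y: 0.6667)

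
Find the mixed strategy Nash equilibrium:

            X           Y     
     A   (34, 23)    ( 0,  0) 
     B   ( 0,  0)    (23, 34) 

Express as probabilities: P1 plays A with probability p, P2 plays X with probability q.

p = 0.5965, q = 0.4035

Work:
Find probabilities that make opponent indifferent:
P2 chooses q to make P1 indifferent between A and B
P1 chooses p to make P2 indifferent between X and Y
Mixed NE: P1 plays (A: 0.5965, B: 0.4035), P2 plays (X: 0.4035, Y: 0.5965)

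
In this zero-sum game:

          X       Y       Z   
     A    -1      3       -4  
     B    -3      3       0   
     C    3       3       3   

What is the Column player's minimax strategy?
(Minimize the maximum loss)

Column should play X or Y or Z (all achieve the minimum), value = 3

Work:
Column player minimizes Row's maximum payoff:
Column X: max payoff to Row = 3
Column Y: max payoff to Row = 3
Column Z: max payoff to Row = 3
Minimum is 3, achieved by columns X, Y, Z (tied).
Each of X or Y or Z is a minimax strategy.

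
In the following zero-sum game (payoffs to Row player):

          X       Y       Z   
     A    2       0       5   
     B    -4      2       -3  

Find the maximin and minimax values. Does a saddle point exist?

Maximin = 0, Minimax = 2, Saddle: False

Work:
Row minimums: [0, -4] → maximin = 0
Column maximums: [2, 2, 5] → minimax = 2
No saddle point (maximin ≠ minimax). Mixed strategy needed.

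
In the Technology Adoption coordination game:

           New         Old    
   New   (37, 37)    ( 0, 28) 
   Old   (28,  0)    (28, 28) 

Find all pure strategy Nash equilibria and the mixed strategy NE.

Pure NE: (New, New) and (Old, Old); Mixed NE: p = 0.7568, q = 0.7568

Work:
Check pure NE:
(New, New): (37, 37) - no unilateral deviation beneficial
(Old, Old): (28, 28) - no unilateral deviation beneficial
Mixed NE: P1 plays New with p = 0.7568, P2 plays New with q = 0.7568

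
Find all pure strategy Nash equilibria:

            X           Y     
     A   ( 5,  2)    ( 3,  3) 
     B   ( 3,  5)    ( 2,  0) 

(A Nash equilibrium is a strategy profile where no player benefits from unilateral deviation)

Nash equilibrium: (A, Y)

Work:
Best responses:
  P1 vs X: payoffs [5, 3] → best response A (payoff 5)
  P1 vs Y: payoffs [3, 2] → best response A (payoff 3)
  P2 vs A: payoffs [2, 3] → best response Y (payoff 3)
  P2 vs B: payoffs [5, 0] → best response X (payoff 5)
Mutual best responses: (A,Y) → Nash equilibria.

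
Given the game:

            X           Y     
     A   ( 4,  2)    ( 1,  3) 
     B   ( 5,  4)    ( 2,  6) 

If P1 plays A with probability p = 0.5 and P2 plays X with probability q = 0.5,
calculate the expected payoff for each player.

E[P1] = 3.0, E[P2] = 3.75

Work:
E[P1] = p·q·π₁(A,X) + p·(1-q)·π₁(A,Y) + (1-p)·q·π₁(B,X) + (1-p)·(1-q)·π₁(B,Y)
= 0.5·0.5·4 + 0.5·0.5·1 + 0.5·0.5·5 + 0.5·0.5·2
= 3.0

E[P2] = 3.75 (similar calculation)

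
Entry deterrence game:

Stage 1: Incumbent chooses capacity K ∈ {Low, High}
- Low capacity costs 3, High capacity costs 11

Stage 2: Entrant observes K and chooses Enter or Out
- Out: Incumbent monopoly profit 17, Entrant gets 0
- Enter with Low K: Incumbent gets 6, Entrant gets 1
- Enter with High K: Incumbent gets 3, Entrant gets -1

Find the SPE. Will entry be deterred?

SPE: (High, Enter|Low, Out|High); Entry deterred. Incumbent net profit = 6

Work:
After Low K: Entrant enters (1 > 0)
After High K: Entrant stays out (-1 < 0)
Incumbent: Low → 6−3=3, High → 17−11=6
Incumbent chooses High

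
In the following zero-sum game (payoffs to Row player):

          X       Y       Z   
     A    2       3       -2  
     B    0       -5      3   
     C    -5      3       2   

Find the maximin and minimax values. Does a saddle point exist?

Maximin = -2, Minimax = 2, Saddle: False

Work:
Row minimums: [-2, -5, -5] → maximin = -2
Column maximums: [2, 3, 3] → minimax = 2
No saddle point (maximin ≠ minimax). Mixed strategy needed.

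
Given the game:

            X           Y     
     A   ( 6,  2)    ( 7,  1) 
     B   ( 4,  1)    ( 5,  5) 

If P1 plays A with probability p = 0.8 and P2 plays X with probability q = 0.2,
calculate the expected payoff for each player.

E[P1] = 6.4, E[P2] = 1.8

Work:
E[P1] = p·q·π₁(A,X) + p·(1-q)·π₁(A,Y) + (1-p)·q·π₁(B,X) + (1-p)·(1-q)·π₁(B,Y)
= 0.8·0.2·6 + 0.8·0.8·7 + 0.2·0.2·4 + 0.2·0.8·5
= 6.4

E[P2] = 1.8 (similar calculation)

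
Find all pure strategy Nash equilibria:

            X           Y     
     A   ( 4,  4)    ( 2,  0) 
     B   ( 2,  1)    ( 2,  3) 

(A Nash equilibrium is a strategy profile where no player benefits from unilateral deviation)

Nash equilibrium: (A, X), (B, Y)

Work:
Best responses:
  P1 vs X: payoffs [4, 2] → best response A (payoff 4)
  P1 vs Y: payoffs [2, 2] → best response A/B (payoff 2)
  P2 vs A: payoffs [4, 0] → best response X (payoff 4)
  P2 vs B: payoffs [1, 3] → best response Y (payoff 3)
Mutual best responses: (A,X), (B,Y) → Nash equilibria.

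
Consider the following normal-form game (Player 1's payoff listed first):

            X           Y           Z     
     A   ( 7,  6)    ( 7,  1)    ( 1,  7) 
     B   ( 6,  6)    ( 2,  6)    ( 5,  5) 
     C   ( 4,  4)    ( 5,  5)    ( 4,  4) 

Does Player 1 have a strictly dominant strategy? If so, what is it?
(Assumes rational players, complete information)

No strictly dominant strategy exists for Player 1

Work:
A strategy strictly dominates another if it gives a strictly higher payoff against every opponent action. Compare each pair of P1's strategies column-by-column:
  A vs B: [7 vs 6, 7 vs 2, 1 vs 5] → A does not strictly dominate B (column Z: 1 ≤ 5)
  A vs C: [7 vs 4, 7 vs 5, 1 vs 4] → A does not strictly dominate C (column Z: 1 ≤ 4)
  B vs A: [6 vs 7, 2 vs 7, 5 vs 1] → B does not strictly dominate A (column X: 6 ≤ 7)
  B vs C: [6 vs 4, 2 vs 5, 5 vs 4] → B does not strictly dominate C (column Y: 2 ≤ 5)
  C vs A: [4 vs 7, 5 vs 7, 4 vs 1] → C does not strictly dominate A (column X: 4 ≤ 7)
  C vs B: [4 vs 6, 5 vs 2, 4 vs 5] → C does not strictly dominate B (column X: 4 ≤ 6)
No single strategy strictly dominates all others → no strictly dominant strategy.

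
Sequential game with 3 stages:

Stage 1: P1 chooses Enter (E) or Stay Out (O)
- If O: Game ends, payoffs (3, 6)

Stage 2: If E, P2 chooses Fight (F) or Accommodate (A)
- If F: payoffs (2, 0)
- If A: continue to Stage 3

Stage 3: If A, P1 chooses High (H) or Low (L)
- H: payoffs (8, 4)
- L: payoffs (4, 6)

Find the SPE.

SPE: (E, A, H); Outcome (8, 4)

Work:
Stage 3: P1 chooses H (8 vs 4)
Stage 2: P2: F->0, A->4 (anticipating H). Choose A
Stage 1: P1: O->3, E->8 (anticipating A, H). Choose E
SPE path: E -> A -> H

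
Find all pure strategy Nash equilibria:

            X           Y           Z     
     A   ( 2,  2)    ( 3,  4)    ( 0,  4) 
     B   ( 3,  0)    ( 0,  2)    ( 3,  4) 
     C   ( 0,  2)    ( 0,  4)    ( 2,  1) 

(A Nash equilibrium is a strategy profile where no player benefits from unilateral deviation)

Nash equilibrium: (A, Y), (B, Z)

Work:
Best responses:
  P1 vs X: payoffs [2, 3, 0] → best response B (payoff 3)
  P1 vs Y: payoffs [3, 0, 0] → best response A (payoff 3)
  P1 vs Z: payoffs [0, 3, 2] → best response B (payoff 3)
  P2 vs A: payoffs [2, 4, 4] → best response Y/Z (payoff 4)
  P2 vs B: payoffs [0, 2, 4] → best response Z (payoff 4)
  P2 vs C: payoffs [2, 4, 1] → best response Y (payoff 4)
Mutual best responses: (A,Y), (B,Z) → Nash equilibria.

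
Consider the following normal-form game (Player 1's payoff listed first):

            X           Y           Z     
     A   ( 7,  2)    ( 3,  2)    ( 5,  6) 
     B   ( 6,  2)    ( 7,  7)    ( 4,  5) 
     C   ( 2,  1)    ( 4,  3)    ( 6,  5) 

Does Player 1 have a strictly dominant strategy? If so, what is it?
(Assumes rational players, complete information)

No strictly dominant strategy exists for Player 1

Work:
A strategy strictly dominates another if it gives a strictly higher payoff against every opponent action. Compare each pair of P1's strategies column-by-column:
  A vs B: [7 vs 6, 3 vs 7, 5 vs 4] → A does not strictly dominate B (column Y: 3 ≤ 7)
  A vs C: [7 vs 2, 3 vs 4, 5 vs 6] → A does not strictly dominate C (column Y: 3 ≤ 4)
  B vs A: [6 vs 7, 7 vs 3, 4 vs 5] → B does not strictly dominate A (column X: 6 ≤ 7)
  B vs C: [6 vs 2, 7 vs 4, 4 vs 6] → B does not strictly dominate C (column Z: 4 ≤ 6)
  C vs A: [2 vs 7, 4 vs 3, 6 vs 5] → C does not strictly dominate A (column X: 2 ≤ 7)
  C vs B: [2 vs 6, 4 vs 7, 6 vs 4] → C does not strictly dominate B (column X: 2 ≤ 6)
No single strategy strictly dominates all others → no strictly dominant strategy.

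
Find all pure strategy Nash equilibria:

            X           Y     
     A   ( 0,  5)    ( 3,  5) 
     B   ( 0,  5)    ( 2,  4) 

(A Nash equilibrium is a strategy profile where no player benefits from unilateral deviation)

Nash equilibrium: (A, X), (A, Y), (B, X)

Work:
Best responses:
  P1 vs X: payoffs [0, 0] → best response A/B (payoff 0)
  P1 vs Y: payoffs [3, 2] → best response A (payoff 3)
  P2 vs A: payoffs [5, 5] → best response X/Y (payoff 5)
  P2 vs B: payoffs [5, 4] → best response X (payoff 5)
Mutual best responses: (A,X), (A,Y), (B,X) → Nash equilibria.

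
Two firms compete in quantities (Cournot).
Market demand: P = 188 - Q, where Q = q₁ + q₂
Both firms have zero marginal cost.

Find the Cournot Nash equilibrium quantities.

q₁* = q₂* = 62.67; P* = 62.67

Work:
Profit: π_i = P·q_i = (a - q_i - q_j)·q_i
FOC: ∂π_i/∂q_i = a - 2q_i - q_j = 0
Reaction function: q_i = (188 - q_j)/2
Symmetry: q* = 188/3 = 62.67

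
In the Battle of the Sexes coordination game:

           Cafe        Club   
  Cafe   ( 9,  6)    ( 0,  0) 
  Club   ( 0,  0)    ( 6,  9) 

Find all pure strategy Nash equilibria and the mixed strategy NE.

Pure NE: (Cafe, Cafe) and (Club, Club); Mixed NE: p = 0.6, q = 0.4

Work:
Check pure NE:
(Cafe, Cafe): (9, 6) - no unilateral deviation beneficial
(Club, Club): (6, 9) - no unilateral deviation beneficial
Mixed NE: P1 plays Cafe with p = 0.6, P2 plays Cafe with q = 0.4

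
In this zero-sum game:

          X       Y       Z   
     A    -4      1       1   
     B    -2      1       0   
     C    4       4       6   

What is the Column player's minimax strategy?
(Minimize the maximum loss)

Column should play X or Y (all achieve the minimum), value = 4

Work:
Column player minimizes Row's maximum payoff:
Column X: max payoff to Row = 4
Column Y: max payoff to Row = 4
Column Z: max payoff to Row = 6
Minimum is 4, achieved by columns X, Y (tied).
Each of X or Y is a minimax strategy.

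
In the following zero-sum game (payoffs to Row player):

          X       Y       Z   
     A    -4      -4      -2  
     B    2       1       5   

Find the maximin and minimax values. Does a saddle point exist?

Maximin = 1, Minimax = 1, Saddle: True

Work:
Row minimums: [-4, 1] → maximin = 1
Column maximums: [2, 1, 5] → minimax = 1
Saddle point exists! Game value = 1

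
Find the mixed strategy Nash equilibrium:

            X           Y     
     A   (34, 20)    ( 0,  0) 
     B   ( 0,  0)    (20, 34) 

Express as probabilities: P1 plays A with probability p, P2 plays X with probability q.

p = 0.6296, q = 0.3704

Work:
Find probabilities that make opponent indifferent:
P2 chooses q to make P1 indifferent between A and B
P1 chooses p to make P2 indifferent between X and Y
Mixed NE: P1 plays (A: 0.6296, B: 0.3704), P2 plays (X: 0.3704, Y: 0.6296)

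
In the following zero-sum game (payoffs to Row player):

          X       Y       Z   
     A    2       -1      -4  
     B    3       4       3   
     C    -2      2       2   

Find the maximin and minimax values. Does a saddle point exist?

Maximin = 3, Minimax = 3, Saddle: True

Work:
Row minimums: [-4, 3, -2] → maximin = 3
Column maximums: [3, 4, 3] → minimax = 3
Saddle point exists! Game value = 3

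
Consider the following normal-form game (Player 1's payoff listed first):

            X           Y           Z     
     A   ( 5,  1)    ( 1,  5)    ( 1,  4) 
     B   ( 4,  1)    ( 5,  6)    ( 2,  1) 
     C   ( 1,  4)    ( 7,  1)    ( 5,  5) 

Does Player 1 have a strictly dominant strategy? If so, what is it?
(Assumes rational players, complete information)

No strictly dominant strategy exists for Player 1

Work:
A strategy strictly dominates another if it gives a strictly higher payoff against every opponent action. Compare each pair of P1's strategies column-by-column:
  A vs B: [5 vs 4, 1 vs 5, 1 vs 2] → A does not strictly dominate B (column Y: 1 ≤ 5)
  A vs C: [5 vs 1, 1 vs 7, 1 vs 5] → A does not strictly dominate C (column Y: 1 ≤ 7)
  B vs A: [4 vs 5, 5 vs 1, 2 vs 1] → B does not strictly dominate A (column X: 4 ≤ 5)
  B vs C: [4 vs 1, 5 vs 7, 2 vs 5] → B does not strictly dominate C (column Y: 5 ≤ 7)
  C vs A: [1 vs 5, 7 vs 1, 5 vs 1] → C does not strictly dominate A (column X: 1 ≤ 5)
  C vs B: [1 vs 4, 7 vs 5, 5 vs 2] → C does not strictly dominate B (column X: 1 ≤ 4)
No single strategy strictly dominates all others → no strictly dominant strategy.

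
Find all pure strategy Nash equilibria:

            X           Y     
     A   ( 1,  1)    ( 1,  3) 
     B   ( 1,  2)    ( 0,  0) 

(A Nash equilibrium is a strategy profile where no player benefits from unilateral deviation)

Nash equilibrium: (A, Y), (B, X)

Work:
Best responses:
  P1 vs X: payoffs [1, 1] → best response A/B (payoff 1)
  P1 vs Y: payoffs [1, 0] → best response A (payoff 1)
  P2 vs A: payoffs [1, 3] → best response Y (payoff 3)
  P2 vs B: payoffs [2, 0] → best response X (payoff 2)
Mutual best responses: (A,Y), (B,X) → Nash equilibria.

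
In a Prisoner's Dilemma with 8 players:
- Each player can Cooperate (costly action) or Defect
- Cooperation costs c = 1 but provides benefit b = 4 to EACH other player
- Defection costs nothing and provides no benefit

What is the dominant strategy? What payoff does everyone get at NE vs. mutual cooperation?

Dominant: Defect; NE payoff = 0; Coop payoff = 27

Work:
Defect dominates (saves cost c = 1, benefit to others is external)
NE: All defect → everyone gets 0
If all cooperate: each receives (7)×4 - 1 = 27
Social dilemma: 27 > 0 but NE gives 0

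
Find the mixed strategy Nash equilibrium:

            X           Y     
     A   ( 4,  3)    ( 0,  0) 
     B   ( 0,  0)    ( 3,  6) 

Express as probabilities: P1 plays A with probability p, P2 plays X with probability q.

p = 0.6667, q = 0.4286

Work:
Find probabilities that make opponent indifferent:
P2 chooses q to make P1 indifferent between A and B
P1 chooses p to make P2 indifferent between X and Y
Mixed NE: P1 plays (A: 0.6667, B: 0.3333), P2 plays (X: 0.4286, Y: 0.5714)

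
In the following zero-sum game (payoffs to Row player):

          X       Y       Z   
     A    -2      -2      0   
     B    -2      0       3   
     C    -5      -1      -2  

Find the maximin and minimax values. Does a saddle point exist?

Maximin = -2, Minimax = -2, Saddle: True

Work:
Row minimums: [-2, -2, -5] → maximin = -2
Column maximums: [-2, 0, 3] → minimax = -2
Saddle point exists! Game value = -2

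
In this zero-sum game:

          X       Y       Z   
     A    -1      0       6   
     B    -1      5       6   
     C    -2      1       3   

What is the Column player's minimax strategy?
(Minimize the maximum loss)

Column should play X, value = -1

Work:
Column player minimizes Row's maximum payoff:
Column X: max payoff to Row = -1
Column Y: max payoff to Row = 5
Column Z: max payoff to Row = 6
Minimum is -1, achieved by column X.
Minimax strategy: X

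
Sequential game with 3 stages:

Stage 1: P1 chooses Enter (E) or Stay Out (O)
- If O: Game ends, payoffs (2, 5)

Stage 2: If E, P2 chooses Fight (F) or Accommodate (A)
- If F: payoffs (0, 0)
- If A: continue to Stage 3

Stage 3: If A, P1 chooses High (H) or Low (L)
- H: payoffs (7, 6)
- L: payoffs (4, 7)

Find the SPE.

SPE: (E, A, H); Outcome (7, 6)

Work:
Stage 3: P1 chooses H (7 vs 4)
Stage 2: P2: F->0, A->6 (anticipating H). Choose A
Stage 1: P1: O->2, E->7 (anticipating A, H). Choose E
SPE path: E -> A -> H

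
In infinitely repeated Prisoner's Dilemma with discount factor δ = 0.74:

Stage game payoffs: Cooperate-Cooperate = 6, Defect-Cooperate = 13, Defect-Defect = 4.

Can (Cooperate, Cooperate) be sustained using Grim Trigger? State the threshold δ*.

δ* = 0.7778; since δ = 0.74 < 0.7778, cooperation cannot be sustained

Work:
For Grim Trigger:
Cooperate forever: 6/(1-δ)
Defect then punished: 13 + 4·δ/(1-δ)
Need: 6/(1-δ) ≥ 13 + 4·δ/(1-δ)
Solving: δ ≥ (T-R)/(T-P) = (13-6)/(13-4) = 0.7778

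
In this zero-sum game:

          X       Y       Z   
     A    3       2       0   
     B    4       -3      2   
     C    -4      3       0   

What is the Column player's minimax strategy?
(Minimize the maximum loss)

Column should play Z, value = 2

Work:
Column player minimizes Row's maximum payoff:
Column X: max payoff to Row = 4
Column Y: max payoff to Row = 3
Column Z: max payoff to Row = 2
Minimum is 2, achieved by column Z.
Minimax strategy: Z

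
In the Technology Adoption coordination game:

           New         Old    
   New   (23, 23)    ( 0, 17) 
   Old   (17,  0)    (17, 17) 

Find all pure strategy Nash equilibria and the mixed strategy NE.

Pure NE: (New, New) and (Old, Old); Mixed NE: p = 0.7391, q = 0.7391

Work:
Check pure NE:
(New, New): (23, 23) - no unilateral deviation beneficial
(Old, Old): (17, 17) - no unilateral deviation beneficial
Mixed NE: P1 plays New with p = 0.7391, P2 plays New with q = 0.7391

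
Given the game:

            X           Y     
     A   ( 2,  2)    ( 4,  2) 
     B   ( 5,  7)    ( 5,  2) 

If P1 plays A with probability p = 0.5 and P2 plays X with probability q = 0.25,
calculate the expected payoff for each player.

E[P1] = 4.25, E[P2] = 2.625

Work:
E[P1] = p·q·π₁(A,X) + p·(1-q)·π₁(A,Y) + (1-p)·q·π₁(B,X) + (1-p)·(1-q)·π₁(B,Y)
= 0.5·0.25·2 + 0.5·0.75·4 + 0.5·0.25·5 + 0.5·0.75·5
= 4.25

E[P2] = 2.625 (similar calculation)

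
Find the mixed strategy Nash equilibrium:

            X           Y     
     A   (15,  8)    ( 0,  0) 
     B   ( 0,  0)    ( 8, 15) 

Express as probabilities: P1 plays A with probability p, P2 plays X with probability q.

p = 0.6522, q = 0.3478

Work:
Find probabilities that make opponent indifferent:
P2 chooses q to make P1 indifferent between A and B
P1 chooses p to make P2 indifferent between X and Y
Mixed NE: P1 plays (A: 0.6522, B: 0.3478), P2 plays (X: 0.3478, Y: 0.6522)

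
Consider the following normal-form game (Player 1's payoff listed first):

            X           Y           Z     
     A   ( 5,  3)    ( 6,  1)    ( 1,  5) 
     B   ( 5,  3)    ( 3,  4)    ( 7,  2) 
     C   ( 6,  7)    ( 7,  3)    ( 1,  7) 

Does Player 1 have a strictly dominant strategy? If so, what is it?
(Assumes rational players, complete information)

No strictly dominant strategy exists for Player 1

Work:
A strategy strictly dominates another if it gives a strictly higher payoff against every opponent action. Compare each pair of P1's strategies column-by-column:
  A vs B: [5 vs 5, 6 vs 3, 1 vs 7] → A does not strictly dominate B (column X: 5 ≤ 5)
  A vs C: [5 vs 6, 6 vs 7, 1 vs 1] → A does not strictly dominate C (column X: 5 ≤ 6)
  B vs A: [5 vs 5, 3 vs 6, 7 vs 1] → B does not strictly dominate A (column X: 5 ≤ 5)
  B vs C: [5 vs 6, 3 vs 7, 7 vs 1] → B does not strictly dominate C (column X: 5 ≤ 6)
  C vs A: [6 vs 5, 7 vs 6, 1 vs 1] → C does not strictly dominate A (column Z: 1 ≤ 1)
  C vs B: [6 vs 5, 7 vs 3, 1 vs 7] → C does not strictly dominate B (column Z: 1 ≤ 7)
No single strategy strictly dominates all others → no strictly dominant strategy.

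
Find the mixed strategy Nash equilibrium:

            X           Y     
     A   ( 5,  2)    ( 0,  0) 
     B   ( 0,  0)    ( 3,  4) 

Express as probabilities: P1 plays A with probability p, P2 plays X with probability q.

p = 0.6667, q = 0.375

Work:
Find probabilities that make opponent indifferent:
P2 chooses q to make P1 indifferent between A and B
P1 chooses p to make P2 indifferent between X and Y
Mixed NE: P1 plays (A: 0.6667, B: 0.3333), P2 plays (X: 0.375, Y: 0.625)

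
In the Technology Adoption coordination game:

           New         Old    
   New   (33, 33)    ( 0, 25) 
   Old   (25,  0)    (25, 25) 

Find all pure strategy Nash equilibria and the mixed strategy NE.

Pure NE: (New, New) and (Old, Old); Mixed NE: p = 0.7576, q = 0.7576

Work:
Check pure NE:
(New, New): (33, 33) - no unilateral deviation beneficial
(Old, Old): (25, 25) - no unilateral deviation beneficial
Mixed NE: P1 plays New with p = 0.7576, P2 plays New with q = 0.7576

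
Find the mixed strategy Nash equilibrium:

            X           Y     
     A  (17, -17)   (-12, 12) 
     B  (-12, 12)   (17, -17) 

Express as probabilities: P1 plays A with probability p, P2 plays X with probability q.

p = 0.5, q = 0.5

Work:
Find probabilities that make opponent indifferent:
P2 chooses q to make P1 indifferent between A and B
P1 chooses p to make P2 indifferent between X and Y
Mixed NE: P1 plays (A: 0.5, B: 0.5), P2 plays (X: 0.5, Y: 0.5)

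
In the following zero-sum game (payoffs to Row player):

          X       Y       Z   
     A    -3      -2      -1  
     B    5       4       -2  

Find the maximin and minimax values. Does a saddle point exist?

Maximin = -2, Minimax = -1, Saddle: False

Work:
Row minimums: [-3, -2] → maximin = -2
Column maximums: [5, 4, -1] → minimax = -1
No saddle point (maximin ≠ minimax). Mixed strategy needed.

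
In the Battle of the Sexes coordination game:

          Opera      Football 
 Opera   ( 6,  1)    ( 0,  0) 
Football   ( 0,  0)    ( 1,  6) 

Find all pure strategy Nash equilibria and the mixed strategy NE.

Pure NE: (Opera, Opera) and (Football, Football); Mixed NE: p = 0.8571, q = 0.1429

Work:
Check pure NE:
(Opera, Opera): (6, 1) - no unilateral deviation beneficial
(Football, Football): (1, 6) - no unilateral deviation beneficial
Mixed NE: P1 plays Opera with p = 0.8571, P2 plays Opera with q = 0.1429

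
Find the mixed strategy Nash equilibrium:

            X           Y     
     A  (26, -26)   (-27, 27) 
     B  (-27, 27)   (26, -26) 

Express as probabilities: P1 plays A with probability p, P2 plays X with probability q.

p = 0.5, q = 0.5

Work:
Find probabilities that make opponent indifferent:
P2 chooses q to make P1 indifferent between A and B
P1 chooses p to make P2 indifferent between X and Y
Mixed NE: P1 plays (A: 0.5, B: 0.5), P2 plays (X: 0.5, Y: 0.5)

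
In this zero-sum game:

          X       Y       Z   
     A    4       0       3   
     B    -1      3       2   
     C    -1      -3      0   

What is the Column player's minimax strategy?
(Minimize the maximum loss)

Column should play Y or Z (all achieve the minimum), value = 3

Work:
Column player minimizes Row's maximum payoff:
Column X: max payoff to Row = 4
Column Y: max payoff to Row = 3
Column Z: max payoff to Row = 3
Minimum is 3, achieved by columns Y, Z (tied).
Each of Y or Z is a minimax strategy.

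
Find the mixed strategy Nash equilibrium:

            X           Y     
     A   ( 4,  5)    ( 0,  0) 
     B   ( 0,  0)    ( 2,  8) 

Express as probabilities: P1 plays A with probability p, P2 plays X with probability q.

p = 0.6154, q = 0.3333

Work:
Find probabilities that make opponent indifferent:
P2 chooses q to make P1 indifferent between A and B
P1 chooses p to make P2 indifferent between X and Y
Mixed NE: P1 plays (A: 0.6154, B: 0.3846), P2 plays (X: 0.3333, Y: 0.6667)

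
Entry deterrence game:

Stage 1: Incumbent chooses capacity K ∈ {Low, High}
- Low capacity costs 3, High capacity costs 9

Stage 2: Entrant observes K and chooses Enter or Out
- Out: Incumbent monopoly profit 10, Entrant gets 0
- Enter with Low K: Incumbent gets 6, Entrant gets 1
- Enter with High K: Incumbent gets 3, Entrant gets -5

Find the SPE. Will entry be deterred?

SPE: (Low, Enter|Low, Out|High); Entry not deterred. Incumbent net profit = 3, Entrant gets 1

Work:
After Low K: Entrant enters (1 > 0)
After High K: Entrant stays out (-5 < 0)
Incumbent: Low → 6−3=3, High → 10−9=1
Incumbent chooses Low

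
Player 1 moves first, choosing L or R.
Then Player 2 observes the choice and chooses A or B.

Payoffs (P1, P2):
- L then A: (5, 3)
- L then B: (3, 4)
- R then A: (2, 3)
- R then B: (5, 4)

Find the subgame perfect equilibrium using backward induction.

P1 plays R, P2 plays B after L and B after R; Payoff (5, 4)

Work:
Backward induction:
After L: P2 chooses B → P1 gets 3
After R: P2 chooses B → P1 gets 5
P1 chooses R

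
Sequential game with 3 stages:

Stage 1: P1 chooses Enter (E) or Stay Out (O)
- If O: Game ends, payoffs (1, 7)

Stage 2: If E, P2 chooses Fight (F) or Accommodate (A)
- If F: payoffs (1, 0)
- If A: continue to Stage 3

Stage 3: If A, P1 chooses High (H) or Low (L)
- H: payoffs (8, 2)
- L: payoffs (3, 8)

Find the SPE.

SPE: (E, A, H); Outcome (8, 2)

Work:
Stage 3: P1 chooses H (8 vs 3)
Stage 2: P2: F->0, A->2 (anticipating H). Choose A
Stage 1: P1: O->1, E->8 (anticipating A, H). Choose E
SPE path: E -> A -> H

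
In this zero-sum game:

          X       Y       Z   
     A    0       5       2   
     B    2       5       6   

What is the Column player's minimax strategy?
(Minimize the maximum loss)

Column should play X, value = 2

Work:
Column player minimizes Row's maximum payoff:
Column X: max payoff to Row = 2
Column Y: max payoff to Row = 5
Column Z: max payoff to Row = 6
Minimum is 2, achieved by column X.
Minimax strategy: X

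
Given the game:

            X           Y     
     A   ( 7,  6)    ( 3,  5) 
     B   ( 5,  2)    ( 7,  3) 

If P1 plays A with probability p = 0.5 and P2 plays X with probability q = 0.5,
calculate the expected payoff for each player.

E[P1] = 5.5, E[P2] = 4.0

Work:
E[P1] = p·q·π₁(A,X) + p·(1-q)·π₁(A,Y) + (1-p)·q·π₁(B,X) + (1-p)·(1-q)·π₁(B,Y)
= 0.5·0.5·7 + 0.5·0.5·3 + 0.5·0.5·5 + 0.5·0.5·7
= 5.5

E[P2] = 4.0 (similar calculation)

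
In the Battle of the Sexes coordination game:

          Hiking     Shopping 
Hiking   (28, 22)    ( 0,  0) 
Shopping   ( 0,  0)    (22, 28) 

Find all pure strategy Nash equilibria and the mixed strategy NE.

Pure NE: (Hiking, Hiking) and (Shopping, Shopping); Mixed NE: p = 0.56, q = 0.44

Work:
Check pure NE:
(Hiking, Hiking): (28, 22) - no unilateral deviation beneficial
(Shopping, Shopping): (22, 28) - no unilateral deviation beneficial
Mixed NE: P1 plays Hiking with p = 0.56, P2 plays Hiking with q = 0.44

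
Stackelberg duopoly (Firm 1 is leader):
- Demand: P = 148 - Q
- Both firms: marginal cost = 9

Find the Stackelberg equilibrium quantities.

q₁* (leader) = 69.5, q₂* (follower) = 34.75

Work:
Follower's reaction: q₂ = (a - c - q₁)/2
Leader substitutes: π₁ = q₁·(a - q₁ - (a-c-q₁)/2 - c)
FOC: q₁* = (148 - 9)/2 = 69.50
Then: q₂* = (148 - 9 - 69.5)/2 = 34.75
Leader has first-mover advantage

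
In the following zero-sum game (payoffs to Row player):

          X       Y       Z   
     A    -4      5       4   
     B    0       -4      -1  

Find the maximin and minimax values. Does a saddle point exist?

Maximin = -4, Minimax = 0, Saddle: False

Work:
Row minimums: [-4, -4] → maximin = -4
Column maximums: [0, 5, 4] → minimax = 0
No saddle point (maximin ≠ minimax). Mixed strategy needed.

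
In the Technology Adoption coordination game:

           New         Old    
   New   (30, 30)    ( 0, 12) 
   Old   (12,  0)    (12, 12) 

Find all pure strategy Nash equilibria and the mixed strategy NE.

Pure NE: (New, New) and (Old, Old); Mixed NE: p = 0.4, q = 0.4

Work:
Check pure NE:
(New, New): (30, 30) - no unilateral deviation beneficial
(Old, Old): (12, 12) - no unilateral deviation beneficial
Mixed NE: P1 plays New with p = 0.4, P2 plays New with q = 0.4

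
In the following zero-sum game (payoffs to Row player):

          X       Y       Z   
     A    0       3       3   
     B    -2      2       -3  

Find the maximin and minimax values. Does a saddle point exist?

Maximin = 0, Minimax = 0, Saddle: True

Work:
Row minimums: [0, -3] → maximin = 0
Column maximums: [0, 3, 3] → minimax = 0
Saddle point exists! Game value = 0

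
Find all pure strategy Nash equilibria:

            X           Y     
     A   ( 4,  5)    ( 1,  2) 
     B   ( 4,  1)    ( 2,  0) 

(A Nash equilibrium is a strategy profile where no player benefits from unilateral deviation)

Nash equilibrium: (A, X), (B, X)

Work:
Best responses:
  P1 vs X: payoffs [4, 4] → best response A/B (payoff 4)
  P1 vs Y: payoffs [1, 2] → best response B (payoff 2)
  P2 vs A: payoffs [5, 2] → best response X (payoff 5)
  P2 vs B: payoffs [1, 0] → best response X (payoff 1)
Mutual best responses: (A,X), (B,X) → Nash equilibria.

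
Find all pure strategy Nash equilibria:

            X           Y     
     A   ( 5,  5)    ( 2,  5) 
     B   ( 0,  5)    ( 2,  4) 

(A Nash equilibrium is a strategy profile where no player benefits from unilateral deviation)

Nash equilibrium: (A, X), (A, Y)

Work:
Best responses:
  P1 vs X: payoffs [5, 0] → best response A (payoff 5)
  P1 vs Y: payoffs [2, 2] → best response A/B (payoff 2)
  P2 vs A: payoffs [5, 5] → best response X/Y (payoff 5)
  P2 vs B: payoffs [5, 4] → best response X (payoff 5)
Mutual best responses: (A,X), (A,Y) → Nash equilibria.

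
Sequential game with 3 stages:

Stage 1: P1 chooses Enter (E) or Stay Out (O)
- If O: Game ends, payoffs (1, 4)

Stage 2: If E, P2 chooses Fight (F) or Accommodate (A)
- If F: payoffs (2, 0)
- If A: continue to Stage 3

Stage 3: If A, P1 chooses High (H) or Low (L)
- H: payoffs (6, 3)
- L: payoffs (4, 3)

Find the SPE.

SPE: (E, A, H); Outcome (6, 3)

Work:
Stage 3: P1 chooses H (6 vs 4)
Stage 2: P2: F->0, A->3 (anticipating H). Choose A
Stage 1: P1: O->1, E->6 (anticipating A, H). Choose E
SPE path: E -> A -> H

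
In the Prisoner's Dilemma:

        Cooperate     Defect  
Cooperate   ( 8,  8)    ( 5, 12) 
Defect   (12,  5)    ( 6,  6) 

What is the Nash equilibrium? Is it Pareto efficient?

(Defect, Defect) is NE; not Pareto efficient

Work:
Defect dominates Cooperate for both players:
If P2 cooperates: Defect (12) > Cooperate (8)
If P2 defects: Defect (6) > Cooperate (5)
NE: (Defect, Defect) with payoff (6, 6)
But (Cooperate, Cooperate) = (8, 8) Pareto dominates (6, 6)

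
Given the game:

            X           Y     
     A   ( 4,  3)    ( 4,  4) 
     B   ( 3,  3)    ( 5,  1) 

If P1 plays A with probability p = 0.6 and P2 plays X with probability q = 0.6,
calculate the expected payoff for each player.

E[P1] = 3.92, E[P2] = 2.92

Work:
E[P1] = p·q·π₁(A,X) + p·(1-q)·π₁(A,Y) + (1-p)·q·π₁(B,X) + (1-p)·(1-q)·π₁(B,Y)
= 0.6·0.6·4 + 0.6·0.4·4 + 0.4·0.6·3 + 0.4·0.4·5
= 3.92

E[P2] = 2.92 (similar calculation)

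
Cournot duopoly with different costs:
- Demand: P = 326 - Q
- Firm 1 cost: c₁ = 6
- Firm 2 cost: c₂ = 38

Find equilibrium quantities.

q₁* = 117.33, q₂* = 85.33

Work:
Reaction: q₁ = (326 - 6 - q₂)/2
Reaction: q₂ = (326 - 38 - q₁)/2
Solve simultaneously:
q₁* = (326 - 2×6 + 38)/3 = 117.33
q₂* = (326 - 2×38 + 6)/3 = 85.33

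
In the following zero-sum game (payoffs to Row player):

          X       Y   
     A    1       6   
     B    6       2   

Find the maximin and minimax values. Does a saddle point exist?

Maximin = 2, Minimax = 6, Saddle: False

Work:
Row minimums: [1, 2] → maximin = 2
Column maximums: [6, 6] → minimax = 6
No saddle point (maximin ≠ minimax). Mixed strategy needed.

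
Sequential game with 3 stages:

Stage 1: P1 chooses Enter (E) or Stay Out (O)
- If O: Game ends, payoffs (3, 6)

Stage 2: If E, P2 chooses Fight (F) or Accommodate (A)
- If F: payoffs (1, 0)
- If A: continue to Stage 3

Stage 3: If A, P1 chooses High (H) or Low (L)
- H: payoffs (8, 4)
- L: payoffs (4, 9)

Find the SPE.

SPE: (E, A, H); Outcome (8, 4)

Work:
Stage 3: P1 chooses H (8 vs 4)
Stage 2: P2: F->0, A->4 (anticipating H). Choose A
Stage 1: P1: O->3, E->8 (anticipating A, H). Choose E
SPE path: E -> A -> H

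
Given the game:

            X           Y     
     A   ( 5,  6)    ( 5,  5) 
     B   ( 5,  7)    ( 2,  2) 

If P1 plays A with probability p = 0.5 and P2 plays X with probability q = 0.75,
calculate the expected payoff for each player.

E[P1] = 4.625, E[P2] = 5.75

Work:
E[P1] = p·q·π₁(A,X) + p·(1-q)·π₁(A,Y) + (1-p)·q·π₁(B,X) + (1-p)·(1-q)·π₁(B,Y)
= 0.5·0.75·5 + 0.5·0.25·5 + 0.5·0.75·5 + 0.5·0.25·2
= 4.625

E[P2] = 5.75 (similar calculation)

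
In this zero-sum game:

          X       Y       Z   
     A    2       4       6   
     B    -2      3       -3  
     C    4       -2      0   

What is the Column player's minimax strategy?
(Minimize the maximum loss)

Column should play X or Y (all achieve the minimum), value = 4

Work:
Column player minimizes Row's maximum payoff:
Column X: max payoff to Row = 4
Column Y: max payoff to Row = 4
Column Z: max payoff to Row = 6
Minimum is 4, achieved by columns X, Y (tied).
Each of X or Y is a minimax strategy.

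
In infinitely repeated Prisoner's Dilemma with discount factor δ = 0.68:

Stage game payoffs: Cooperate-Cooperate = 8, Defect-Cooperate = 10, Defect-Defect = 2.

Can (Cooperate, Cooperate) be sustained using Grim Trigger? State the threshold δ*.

δ* = 0.25; since δ = 0.68 ≥ 0.25, cooperation can be sustained

Work:
For Grim Trigger:
Cooperate forever: 8/(1-δ)
Defect then punished: 10 + 2·δ/(1-δ)
Need: 8/(1-δ) ≥ 10 + 2·δ/(1-δ)
Solving: δ ≥ (T-R)/(T-P) = (10-8)/(10-2) = 0.25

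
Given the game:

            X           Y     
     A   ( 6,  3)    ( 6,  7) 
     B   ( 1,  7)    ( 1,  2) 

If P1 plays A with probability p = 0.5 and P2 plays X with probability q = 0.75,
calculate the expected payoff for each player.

E[P1] = 3.5, E[P2] = 4.875

Work:
E[P1] = p·q·π₁(A,X) + p·(1-q)·π₁(A,Y) + (1-p)·q·π₁(B,X) + (1-p)·(1-q)·π₁(B,Y)
= 0.5·0.75·6 + 0.5·0.25·6 + 0.5·0.75·1 + 0.5·0.25·1
= 3.5

E[P2] = 4.875 (similar calculation)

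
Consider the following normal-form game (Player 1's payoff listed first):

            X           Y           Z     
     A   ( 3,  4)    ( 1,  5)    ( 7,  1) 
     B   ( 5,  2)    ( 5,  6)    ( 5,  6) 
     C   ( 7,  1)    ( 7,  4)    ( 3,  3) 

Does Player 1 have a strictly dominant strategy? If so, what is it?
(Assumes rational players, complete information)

No strictly dominant strategy exists for Player 1

Work:
A strategy strictly dominates another if it gives a strictly higher payoff against every opponent action. Compare each pair of P1's strategies column-by-column:
  A vs B: [3 vs 5, 1 vs 5, 7 vs 5] → A does not strictly dominate B (column X: 3 ≤ 5)
  A vs C: [3 vs 7, 1 vs 7, 7 vs 3] → A does not strictly dominate C (column X: 3 ≤ 7)
  B vs A: [5 vs 3, 5 vs 1, 5 vs 7] → B does not strictly dominate A (column Z: 5 ≤ 7)
  B vs C: [5 vs 7, 5 vs 7, 5 vs 3] → B does not strictly dominate C (column X: 5 ≤ 7)
  C vs A: [7 vs 3, 7 vs 1, 3 vs 7] → C does not strictly dominate A (column Z: 3 ≤ 7)
  C vs B: [7 vs 5, 7 vs 5, 3 vs 5] → C does not strictly dominate B (column Z: 3 ≤ 5)
No single strategy strictly dominates all others → no strictly dominant strategy.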